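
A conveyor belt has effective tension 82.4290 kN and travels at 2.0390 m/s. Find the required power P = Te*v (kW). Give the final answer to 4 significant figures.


P = Te * v = 82.4290 * 2.0390
P = 168.1 kW


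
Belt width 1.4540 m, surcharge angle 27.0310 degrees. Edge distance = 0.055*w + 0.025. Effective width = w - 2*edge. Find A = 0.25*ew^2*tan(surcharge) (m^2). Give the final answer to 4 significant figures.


edge = 0.055*1.4540 + 0.025 = 0.10497 m
ew = 1.4540 - 2*0.10497 = 1.24406 m
A = 0.25 * 1.24406^2 * tan(27.0310 deg)
A = 0.1974 m^2


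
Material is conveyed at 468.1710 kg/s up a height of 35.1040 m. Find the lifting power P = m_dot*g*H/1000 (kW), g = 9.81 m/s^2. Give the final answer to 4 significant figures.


P = 468.1710 * 9.81 * 35.1040 / 1000
P = 161.2 kW


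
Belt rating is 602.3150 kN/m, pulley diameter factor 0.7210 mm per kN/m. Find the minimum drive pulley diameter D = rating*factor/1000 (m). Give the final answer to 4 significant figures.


D = 602.3150 * 0.7210 / 1000
D = 0.4343 m


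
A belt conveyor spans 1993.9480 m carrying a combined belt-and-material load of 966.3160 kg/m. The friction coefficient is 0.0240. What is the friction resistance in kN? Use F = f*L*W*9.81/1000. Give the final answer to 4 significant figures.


F = 0.0240 * 1993.9480 * 966.3160 * 9.81 / 1000
F = 453.6 kN


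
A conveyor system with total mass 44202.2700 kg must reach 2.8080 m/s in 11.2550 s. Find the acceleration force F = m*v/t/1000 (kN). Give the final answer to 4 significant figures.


F = 44202.2700 * 2.8080 / 11.2550 / 1000
F = 11.03 kN


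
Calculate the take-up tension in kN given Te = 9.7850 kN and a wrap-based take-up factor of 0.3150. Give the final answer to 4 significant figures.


T_tu = 9.7850 * 0.3150
T_tu = 3.082 kN


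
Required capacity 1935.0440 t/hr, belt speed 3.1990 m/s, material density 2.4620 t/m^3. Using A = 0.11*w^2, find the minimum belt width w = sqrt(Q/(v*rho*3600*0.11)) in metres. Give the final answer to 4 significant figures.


A_req = 1935.0440 / (3.1990 * 2.4620 * 3600) = 0.0682474 m^2
w = sqrt(0.0682474 / 0.11)
w = 0.7877 m


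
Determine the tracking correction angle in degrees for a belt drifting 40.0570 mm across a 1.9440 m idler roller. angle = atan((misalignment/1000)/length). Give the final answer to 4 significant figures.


misalign_m = 40.0570 / 1000 = 0.040057 m
angle = atan(0.040057 / 1.9440)
angle = 1.180 deg


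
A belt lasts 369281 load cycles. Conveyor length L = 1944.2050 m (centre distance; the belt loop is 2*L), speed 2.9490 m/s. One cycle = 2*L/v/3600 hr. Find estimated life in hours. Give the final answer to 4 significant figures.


cycle_time = 2 * 1944.2050 / 2.9490 / 3600 = 0.366264 hr
life = 369281 * 0.366264 = 135300 hours


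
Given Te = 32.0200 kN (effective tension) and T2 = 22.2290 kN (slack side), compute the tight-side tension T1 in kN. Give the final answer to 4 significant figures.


T1 = Te + T2 = 32.0200 + 22.2290
T1 = 54.25 kN


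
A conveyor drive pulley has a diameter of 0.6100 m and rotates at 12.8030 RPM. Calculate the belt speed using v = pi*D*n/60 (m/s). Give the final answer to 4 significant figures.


v = pi * 0.6100 * 12.8030 / 60
v = 0.4089 m/s


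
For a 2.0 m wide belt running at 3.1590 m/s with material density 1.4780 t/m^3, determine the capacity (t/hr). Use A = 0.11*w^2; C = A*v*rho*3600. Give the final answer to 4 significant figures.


A = 0.11 * 2.0^2 = 0.44 m^2
C = 0.44 * 3.1590 * 1.4780 * 3600
C = 7396 t/hr


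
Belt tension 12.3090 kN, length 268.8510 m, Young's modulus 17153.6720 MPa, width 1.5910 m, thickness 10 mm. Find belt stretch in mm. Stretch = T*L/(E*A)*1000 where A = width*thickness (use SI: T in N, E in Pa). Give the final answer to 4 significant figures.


A = 1.5910 * 0.01 = 0.01591 m^2
Stretch = 12.3090*1000 * 268.8510 / (17153.6720e6 * 0.01591) * 1000
Stretch = 12.13 mm


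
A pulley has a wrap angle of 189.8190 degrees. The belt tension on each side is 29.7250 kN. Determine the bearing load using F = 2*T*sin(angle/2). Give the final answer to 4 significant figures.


F = 2 * 29.7250 * sin(189.8190/2 deg)
F = 59.23 kN


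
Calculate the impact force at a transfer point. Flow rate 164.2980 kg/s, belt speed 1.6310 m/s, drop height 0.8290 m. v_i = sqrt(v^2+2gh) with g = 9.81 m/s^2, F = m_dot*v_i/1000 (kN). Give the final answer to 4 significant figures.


v_i = sqrt(1.6310^2 + 2*9.81*0.8290) = 4.3503 m/s
F = 164.2980 * 4.3503 / 1000
F = 0.7147 kN


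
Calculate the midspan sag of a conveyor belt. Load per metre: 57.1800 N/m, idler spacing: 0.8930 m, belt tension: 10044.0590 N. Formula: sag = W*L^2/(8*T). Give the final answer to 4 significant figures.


sag = 57.1800 * 0.8930^2 / (8 * 10044.0590)
sag = 0.0005675 m


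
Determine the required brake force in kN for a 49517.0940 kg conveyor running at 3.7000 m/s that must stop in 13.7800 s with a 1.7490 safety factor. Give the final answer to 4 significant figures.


F = 49517.0940 * 3.7000 / 13.7800 * 1.7490 / 1000
F = 23.25 kN


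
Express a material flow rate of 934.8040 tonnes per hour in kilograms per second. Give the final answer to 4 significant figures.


m_dot = 934.8040 * 1000 / 3600
m_dot = 259.7 kg/s


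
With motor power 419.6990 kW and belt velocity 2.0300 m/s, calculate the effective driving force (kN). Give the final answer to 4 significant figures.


Te = P / v = 419.6990 / 2.0300
Te = 206.7 kN


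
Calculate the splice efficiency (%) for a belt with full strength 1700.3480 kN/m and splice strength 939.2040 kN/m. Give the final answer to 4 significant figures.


Eff = 939.2040 / 1700.3480 * 100
Eff = 55.24 %


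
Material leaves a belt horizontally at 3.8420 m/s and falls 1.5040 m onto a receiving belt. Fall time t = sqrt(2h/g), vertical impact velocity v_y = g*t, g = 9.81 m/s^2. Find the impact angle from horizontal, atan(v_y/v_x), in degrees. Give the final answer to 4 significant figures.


t = sqrt(2*1.5040/9.81) = 0.553738 s
v_y = 9.81 * 0.553738 = 5.43217 m/s
angle = atan(5.43217 / 3.8420) = 54.73 deg


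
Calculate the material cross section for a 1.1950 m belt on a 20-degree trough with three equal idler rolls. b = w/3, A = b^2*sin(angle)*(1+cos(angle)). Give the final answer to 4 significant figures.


b = 1.1950/3 = 0.398333 m
A = 0.398333^2 * sin(20 deg) * (1 + cos(20 deg))
A = 0.1053 m^2


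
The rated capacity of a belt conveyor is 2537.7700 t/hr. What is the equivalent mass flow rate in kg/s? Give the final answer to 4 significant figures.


m_dot = 2537.7700 * 1000 / 3600
m_dot = 704.9 kg/s


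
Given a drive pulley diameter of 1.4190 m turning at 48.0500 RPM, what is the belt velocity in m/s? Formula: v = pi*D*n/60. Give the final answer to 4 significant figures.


v = pi * 1.4190 * 48.0500 / 60
v = 3.570 m/s


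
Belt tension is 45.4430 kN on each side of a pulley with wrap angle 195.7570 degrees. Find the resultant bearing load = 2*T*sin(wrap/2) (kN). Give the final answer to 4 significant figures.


F = 2 * 45.4430 * sin(195.7570/2 deg)
F = 90.03 kN


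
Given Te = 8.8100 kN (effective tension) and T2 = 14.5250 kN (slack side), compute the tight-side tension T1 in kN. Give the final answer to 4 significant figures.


T1 = Te + T2 = 8.8100 + 14.5250
T1 = 23.34 kN


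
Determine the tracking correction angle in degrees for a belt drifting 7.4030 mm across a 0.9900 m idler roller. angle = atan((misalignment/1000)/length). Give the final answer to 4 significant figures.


misalign_m = 7.4030 / 1000 = 0.007403 m
angle = atan(0.007403 / 0.9900)
angle = 0.4284 deg


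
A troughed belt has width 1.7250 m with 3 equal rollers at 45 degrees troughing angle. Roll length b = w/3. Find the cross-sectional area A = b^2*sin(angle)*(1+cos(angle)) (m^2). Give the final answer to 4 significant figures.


b = 1.7250/3 = 0.575 m
A = 0.575^2 * sin(45 deg) * (1 + cos(45 deg))
A = 0.3991 m^2


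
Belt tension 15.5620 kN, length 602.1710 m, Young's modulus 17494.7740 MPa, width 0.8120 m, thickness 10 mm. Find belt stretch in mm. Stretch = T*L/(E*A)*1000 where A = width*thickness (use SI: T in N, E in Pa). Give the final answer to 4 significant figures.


A = 0.8120 * 0.01 = 0.00812 m^2
Stretch = 15.5620*1000 * 602.1710 / (17494.7740e6 * 0.00812) * 1000
Stretch = 65.97 mm


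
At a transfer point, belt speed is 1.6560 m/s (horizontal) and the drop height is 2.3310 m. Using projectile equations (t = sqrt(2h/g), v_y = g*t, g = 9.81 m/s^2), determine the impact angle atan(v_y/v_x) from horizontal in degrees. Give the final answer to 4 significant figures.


t = sqrt(2*2.3310/9.81) = 0.689369 s
v_y = 9.81 * 0.689369 = 6.76271 m/s
angle = atan(6.76271 / 1.6560) = 76.24 deg


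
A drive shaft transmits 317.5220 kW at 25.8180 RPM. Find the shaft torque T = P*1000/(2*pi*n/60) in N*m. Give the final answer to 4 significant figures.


omega = 2*pi*25.8180/60 = 2.70365 rad/s
T = 317.5220*1000 / 2.70365
T = 117400 N*m


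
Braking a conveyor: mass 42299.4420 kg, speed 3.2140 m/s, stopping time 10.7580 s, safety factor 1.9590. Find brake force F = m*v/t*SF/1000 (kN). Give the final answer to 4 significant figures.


F = 42299.4420 * 3.2140 / 10.7580 * 1.9590 / 1000
F = 24.76 kN


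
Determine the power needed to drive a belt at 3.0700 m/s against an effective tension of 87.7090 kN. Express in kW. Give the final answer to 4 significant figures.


P = Te * v = 87.7090 * 3.0700
P = 269.3 kW


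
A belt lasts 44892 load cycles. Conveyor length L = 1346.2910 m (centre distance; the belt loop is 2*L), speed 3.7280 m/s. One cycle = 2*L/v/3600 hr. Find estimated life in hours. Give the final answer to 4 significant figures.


cycle_time = 2 * 1346.2910 / 3.7280 / 3600 = 0.200628 hr
life = 44892 * 0.200628 = 9007 hours


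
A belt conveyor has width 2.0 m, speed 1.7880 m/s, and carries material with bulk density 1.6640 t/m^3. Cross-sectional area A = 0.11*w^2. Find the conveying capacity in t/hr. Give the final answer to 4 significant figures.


A = 0.11 * 2.0^2 = 0.44 m^2
C = 0.44 * 1.7880 * 1.6640 * 3600
C = 4713 t/hr


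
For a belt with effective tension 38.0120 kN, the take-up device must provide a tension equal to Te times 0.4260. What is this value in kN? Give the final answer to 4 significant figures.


T_tu = 38.0120 * 0.4260
T_tu = 16.19 kN


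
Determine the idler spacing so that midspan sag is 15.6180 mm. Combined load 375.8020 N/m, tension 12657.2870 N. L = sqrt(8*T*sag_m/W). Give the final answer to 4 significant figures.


sag = 15.6180/1000 = 0.015618 m
L = sqrt(8 * 12657.2870 * 0.015618 / 375.8020)
L = 2.051 m


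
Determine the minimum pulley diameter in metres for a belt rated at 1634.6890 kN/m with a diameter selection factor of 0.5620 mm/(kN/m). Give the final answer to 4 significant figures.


D = 1634.6890 * 0.5620 / 1000
D = 0.9187 m


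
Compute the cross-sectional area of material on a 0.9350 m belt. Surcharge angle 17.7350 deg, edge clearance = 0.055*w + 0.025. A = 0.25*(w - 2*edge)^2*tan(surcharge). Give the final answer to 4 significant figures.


edge = 0.055*0.9350 + 0.025 = 0.076425 m
ew = 0.9350 - 2*0.076425 = 0.78215 m
A = 0.25 * 0.78215^2 * tan(17.7350 deg)
A = 0.04891 m^2


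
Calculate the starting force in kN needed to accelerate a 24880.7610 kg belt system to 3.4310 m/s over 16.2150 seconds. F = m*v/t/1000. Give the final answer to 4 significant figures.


F = 24880.7610 * 3.4310 / 16.2150 / 1000
F = 5.265 kN


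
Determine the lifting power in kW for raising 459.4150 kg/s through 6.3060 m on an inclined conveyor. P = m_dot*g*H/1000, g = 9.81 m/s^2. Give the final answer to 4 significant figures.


P = 459.4150 * 9.81 * 6.3060 / 1000
P = 28.42 kW


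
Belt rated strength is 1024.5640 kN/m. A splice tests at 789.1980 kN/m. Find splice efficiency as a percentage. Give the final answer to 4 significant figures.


Eff = 789.1980 / 1024.5640 * 100
Eff = 77.03 %


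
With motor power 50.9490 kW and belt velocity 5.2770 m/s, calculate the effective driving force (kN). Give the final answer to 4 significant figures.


Te = P / v = 50.9490 / 5.2770
Te = 9.655 kN


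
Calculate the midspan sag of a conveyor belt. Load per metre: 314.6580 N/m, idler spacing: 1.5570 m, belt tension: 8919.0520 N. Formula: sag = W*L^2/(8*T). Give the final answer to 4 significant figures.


sag = 314.6580 * 1.5570^2 / (8 * 8919.0520)
sag = 0.01069 m


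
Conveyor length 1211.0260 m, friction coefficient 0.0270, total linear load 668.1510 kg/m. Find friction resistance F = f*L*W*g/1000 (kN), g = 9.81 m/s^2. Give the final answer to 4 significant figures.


F = 0.0270 * 1211.0260 * 668.1510 * 9.81 / 1000
F = 214.3 kN


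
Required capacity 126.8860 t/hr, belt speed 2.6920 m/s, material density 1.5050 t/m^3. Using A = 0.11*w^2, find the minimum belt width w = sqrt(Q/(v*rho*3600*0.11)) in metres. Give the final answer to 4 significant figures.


A_req = 126.8860 / (2.6920 * 1.5050 * 3600) = 0.00869961 m^2
w = sqrt(0.00869961 / 0.11)
w = 0.2812 m


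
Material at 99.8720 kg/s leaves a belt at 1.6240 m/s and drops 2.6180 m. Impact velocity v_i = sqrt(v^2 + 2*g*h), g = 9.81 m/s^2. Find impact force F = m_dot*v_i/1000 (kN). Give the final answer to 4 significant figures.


v_i = sqrt(1.6240^2 + 2*9.81*2.6180) = 7.34864 m/s
F = 99.8720 * 7.34864 / 1000
F = 0.7339 kN


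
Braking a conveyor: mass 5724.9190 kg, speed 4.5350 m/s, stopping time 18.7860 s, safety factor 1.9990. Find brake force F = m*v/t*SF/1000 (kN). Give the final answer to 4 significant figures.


F = 5724.9190 * 4.5350 / 18.7860 * 1.9990 / 1000
F = 2.763 kN


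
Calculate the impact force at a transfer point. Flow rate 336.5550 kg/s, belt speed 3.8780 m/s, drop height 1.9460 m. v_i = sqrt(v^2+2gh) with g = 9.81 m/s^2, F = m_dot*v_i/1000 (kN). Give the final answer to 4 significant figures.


v_i = sqrt(3.8780^2 + 2*9.81*1.9460) = 7.29516 m/s
F = 336.5550 * 7.29516 / 1000
F = 2.455 kN


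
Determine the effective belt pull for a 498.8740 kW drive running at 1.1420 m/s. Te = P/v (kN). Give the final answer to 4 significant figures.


Te = P / v = 498.8740 / 1.1420
Te = 436.8 kN


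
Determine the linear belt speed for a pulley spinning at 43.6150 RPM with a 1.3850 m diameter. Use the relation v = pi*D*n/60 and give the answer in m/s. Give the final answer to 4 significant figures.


v = pi * 1.3850 * 43.6150 / 60
v = 3.163 m/s


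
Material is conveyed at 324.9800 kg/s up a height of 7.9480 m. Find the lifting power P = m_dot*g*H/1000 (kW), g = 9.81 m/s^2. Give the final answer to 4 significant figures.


P = 324.9800 * 9.81 * 7.9480 / 1000
P = 25.34 kW


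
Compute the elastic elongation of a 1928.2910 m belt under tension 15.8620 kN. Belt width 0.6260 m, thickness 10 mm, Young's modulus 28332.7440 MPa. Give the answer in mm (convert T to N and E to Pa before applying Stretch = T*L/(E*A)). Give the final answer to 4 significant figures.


A = 0.6260 * 0.01 = 0.00626 m^2
Stretch = 15.8620*1000 * 1928.2910 / (28332.7440e6 * 0.00626) * 1000
Stretch = 172.5 mm


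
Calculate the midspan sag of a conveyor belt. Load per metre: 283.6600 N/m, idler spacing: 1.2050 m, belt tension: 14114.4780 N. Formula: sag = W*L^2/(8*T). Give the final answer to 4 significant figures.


sag = 283.6600 * 1.2050^2 / (8 * 14114.4780)
sag = 0.003648 m


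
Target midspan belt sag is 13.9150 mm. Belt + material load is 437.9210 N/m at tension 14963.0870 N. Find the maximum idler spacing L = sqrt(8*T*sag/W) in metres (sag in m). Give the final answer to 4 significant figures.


sag = 13.9150/1000 = 0.013915 m
L = sqrt(8 * 14963.0870 * 0.013915 / 437.9210)
L = 1.950 m


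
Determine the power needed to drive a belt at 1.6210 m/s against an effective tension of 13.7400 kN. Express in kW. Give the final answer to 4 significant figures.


P = Te * v = 13.7400 * 1.6210
P = 22.27 kW


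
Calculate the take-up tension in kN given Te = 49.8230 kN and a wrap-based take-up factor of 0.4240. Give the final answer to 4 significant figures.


T_tu = 49.8230 * 0.4240
T_tu = 21.12 kN


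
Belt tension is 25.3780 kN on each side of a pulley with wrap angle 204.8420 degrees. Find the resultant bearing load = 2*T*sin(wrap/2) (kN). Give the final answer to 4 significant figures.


F = 2 * 25.3780 * sin(204.8420/2 deg)
F = 49.57 kN


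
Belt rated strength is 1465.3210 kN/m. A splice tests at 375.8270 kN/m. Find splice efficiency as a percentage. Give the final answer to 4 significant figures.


Eff = 375.8270 / 1465.3210 * 100
Eff = 25.65 %


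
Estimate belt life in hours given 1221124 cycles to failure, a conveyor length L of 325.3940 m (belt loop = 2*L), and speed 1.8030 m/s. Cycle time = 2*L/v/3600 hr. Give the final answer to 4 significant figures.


cycle_time = 2 * 325.3940 / 1.8030 / 3600 = 0.100263 hr
life = 1221124 * 0.100263 = 122400 hours


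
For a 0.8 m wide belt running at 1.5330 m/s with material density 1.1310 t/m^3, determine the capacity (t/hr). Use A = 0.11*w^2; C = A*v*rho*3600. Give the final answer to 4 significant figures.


A = 0.11 * 0.8^2 = 0.0704 m^2
C = 0.0704 * 1.5330 * 1.1310 * 3600
C = 439.4 t/hr


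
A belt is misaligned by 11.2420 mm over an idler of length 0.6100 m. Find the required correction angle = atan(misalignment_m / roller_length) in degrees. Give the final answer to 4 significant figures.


misalign_m = 11.2420 / 1000 = 0.011242 m
angle = atan(0.011242 / 0.6100)
angle = 1.056 deg


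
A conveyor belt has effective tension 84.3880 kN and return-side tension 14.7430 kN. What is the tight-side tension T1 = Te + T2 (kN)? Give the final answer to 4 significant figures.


T1 = Te + T2 = 84.3880 + 14.7430
T1 = 99.13 kN


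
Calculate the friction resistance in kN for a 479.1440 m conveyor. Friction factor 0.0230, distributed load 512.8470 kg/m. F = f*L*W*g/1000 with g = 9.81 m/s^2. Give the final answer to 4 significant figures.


F = 0.0230 * 479.1440 * 512.8470 * 9.81 / 1000
F = 55.44 kN


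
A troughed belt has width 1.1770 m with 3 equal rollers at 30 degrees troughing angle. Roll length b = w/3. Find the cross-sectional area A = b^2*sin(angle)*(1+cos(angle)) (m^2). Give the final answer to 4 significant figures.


b = 1.1770/3 = 0.392333 m
A = 0.392333^2 * sin(30 deg) * (1 + cos(30 deg))
A = 0.1436 m^2


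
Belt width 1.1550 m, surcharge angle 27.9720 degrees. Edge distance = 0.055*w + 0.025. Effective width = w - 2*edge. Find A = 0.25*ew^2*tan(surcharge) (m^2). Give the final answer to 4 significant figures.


edge = 0.055*1.1550 + 0.025 = 0.088525 m
ew = 1.1550 - 2*0.088525 = 0.97795 m
A = 0.25 * 0.97795^2 * tan(27.9720 deg)
A = 0.1270 m^2


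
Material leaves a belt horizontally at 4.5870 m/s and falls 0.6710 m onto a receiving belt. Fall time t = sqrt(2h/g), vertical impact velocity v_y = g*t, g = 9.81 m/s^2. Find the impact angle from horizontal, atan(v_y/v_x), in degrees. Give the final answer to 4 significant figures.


t = sqrt(2*0.6710/9.81) = 0.369864 s
v_y = 9.81 * 0.369864 = 3.62837 m/s
angle = atan(3.62837 / 4.5870) = 38.34 deg


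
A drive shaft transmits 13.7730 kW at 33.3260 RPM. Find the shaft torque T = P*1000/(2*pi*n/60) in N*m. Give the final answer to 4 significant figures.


omega = 2*pi*33.3260/60 = 3.48989 rad/s
T = 13.7730*1000 / 3.48989
T = 3947 N*m


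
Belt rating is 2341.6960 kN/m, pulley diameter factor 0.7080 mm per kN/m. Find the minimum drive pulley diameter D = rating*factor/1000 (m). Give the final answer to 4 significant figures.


D = 2341.6960 * 0.7080 / 1000
D = 1.658 m


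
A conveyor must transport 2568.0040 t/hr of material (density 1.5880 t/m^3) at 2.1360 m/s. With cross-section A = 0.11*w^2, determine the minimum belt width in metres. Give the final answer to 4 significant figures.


A_req = 2568.0040 / (2.1360 * 1.5880 * 3600) = 0.210301 m^2
w = sqrt(0.210301 / 0.11)
w = 1.383 m


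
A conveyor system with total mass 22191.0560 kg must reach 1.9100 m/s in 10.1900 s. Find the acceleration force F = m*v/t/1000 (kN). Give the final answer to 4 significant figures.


F = 22191.0560 * 1.9100 / 10.1900 / 1000
F = 4.159 kN


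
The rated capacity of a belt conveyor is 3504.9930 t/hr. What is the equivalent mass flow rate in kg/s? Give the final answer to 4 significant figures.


m_dot = 3504.9930 * 1000 / 3600
m_dot = 973.6 kg/s


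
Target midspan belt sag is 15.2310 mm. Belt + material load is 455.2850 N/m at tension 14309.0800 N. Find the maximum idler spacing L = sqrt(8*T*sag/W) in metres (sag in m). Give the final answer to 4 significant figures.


sag = 15.2310/1000 = 0.015231 m
L = sqrt(8 * 14309.0800 * 0.015231 / 455.2850)
L = 1.957 m


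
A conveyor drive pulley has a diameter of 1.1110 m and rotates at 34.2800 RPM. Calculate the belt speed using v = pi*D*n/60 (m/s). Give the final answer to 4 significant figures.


v = pi * 1.1110 * 34.2800 / 60
v = 1.994 m/s


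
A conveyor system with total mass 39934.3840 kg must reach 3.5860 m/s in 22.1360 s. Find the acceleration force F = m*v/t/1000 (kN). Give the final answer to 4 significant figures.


F = 39934.3840 * 3.5860 / 22.1360 / 1000
F = 6.469 kN


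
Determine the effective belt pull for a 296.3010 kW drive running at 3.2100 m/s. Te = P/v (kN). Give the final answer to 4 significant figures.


Te = P / v = 296.3010 / 3.2100
Te = 92.31 kN


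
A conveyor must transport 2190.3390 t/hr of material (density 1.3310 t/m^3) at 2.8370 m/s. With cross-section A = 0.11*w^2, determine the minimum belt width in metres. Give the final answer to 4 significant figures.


A_req = 2190.3390 / (2.8370 * 1.3310 * 3600) = 0.161128 m^2
w = sqrt(0.161128 / 0.11)
w = 1.210 m


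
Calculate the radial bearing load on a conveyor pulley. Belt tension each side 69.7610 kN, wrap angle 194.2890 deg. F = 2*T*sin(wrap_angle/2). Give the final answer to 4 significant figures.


F = 2 * 69.7610 * sin(194.2890/2 deg)
F = 138.4 kN


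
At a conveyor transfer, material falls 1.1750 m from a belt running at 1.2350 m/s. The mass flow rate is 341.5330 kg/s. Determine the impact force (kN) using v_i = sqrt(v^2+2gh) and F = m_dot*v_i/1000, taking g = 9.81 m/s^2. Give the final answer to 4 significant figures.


v_i = sqrt(1.2350^2 + 2*9.81*1.1750) = 4.95769 m/s
F = 341.5330 * 4.95769 / 1000
F = 1.693 kN


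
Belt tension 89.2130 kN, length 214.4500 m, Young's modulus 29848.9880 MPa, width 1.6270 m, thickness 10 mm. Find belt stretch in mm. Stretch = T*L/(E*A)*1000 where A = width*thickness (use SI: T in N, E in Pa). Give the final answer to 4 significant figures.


A = 1.6270 * 0.01 = 0.01627 m^2
Stretch = 89.2130*1000 * 214.4500 / (29848.9880e6 * 0.01627) * 1000
Stretch = 39.39 mm


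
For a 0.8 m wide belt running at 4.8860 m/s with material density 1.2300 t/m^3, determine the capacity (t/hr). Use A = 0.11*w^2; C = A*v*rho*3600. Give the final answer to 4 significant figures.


A = 0.11 * 0.8^2 = 0.0704 m^2
C = 0.0704 * 4.8860 * 1.2300 * 3600
C = 1523 t/hr


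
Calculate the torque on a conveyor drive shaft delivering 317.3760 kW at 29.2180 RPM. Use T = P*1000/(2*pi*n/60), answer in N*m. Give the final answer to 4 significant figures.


omega = 2*pi*29.2180/60 = 3.0597 rad/s
T = 317.3760*1000 / 3.0597
T = 103700 N*m


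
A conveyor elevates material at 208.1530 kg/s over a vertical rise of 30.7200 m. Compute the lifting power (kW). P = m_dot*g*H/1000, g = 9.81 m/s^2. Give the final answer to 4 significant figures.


P = 208.1530 * 9.81 * 30.7200 / 1000
P = 62.73 kW


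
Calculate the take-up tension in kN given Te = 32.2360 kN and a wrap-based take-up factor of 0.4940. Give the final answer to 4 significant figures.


T_tu = 32.2360 * 0.4940
T_tu = 15.92 kN


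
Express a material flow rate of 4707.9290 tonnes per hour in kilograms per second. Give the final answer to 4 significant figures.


m_dot = 4707.9290 * 1000 / 3600
m_dot = 1308 kg/s


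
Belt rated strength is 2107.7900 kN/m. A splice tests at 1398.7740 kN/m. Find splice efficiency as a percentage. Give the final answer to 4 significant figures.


Eff = 1398.7740 / 2107.7900 * 100
Eff = 66.36 %


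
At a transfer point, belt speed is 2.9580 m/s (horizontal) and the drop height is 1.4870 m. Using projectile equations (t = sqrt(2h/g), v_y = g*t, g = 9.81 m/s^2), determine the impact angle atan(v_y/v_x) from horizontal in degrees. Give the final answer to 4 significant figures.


t = sqrt(2*1.4870/9.81) = 0.5506 s
v_y = 9.81 * 0.5506 = 5.40139 m/s
angle = atan(5.40139 / 2.9580) = 61.29 deg


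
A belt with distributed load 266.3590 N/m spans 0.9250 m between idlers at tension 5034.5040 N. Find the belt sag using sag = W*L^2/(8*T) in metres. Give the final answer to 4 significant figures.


sag = 266.3590 * 0.9250^2 / (8 * 5034.5040)
sag = 0.005659 m


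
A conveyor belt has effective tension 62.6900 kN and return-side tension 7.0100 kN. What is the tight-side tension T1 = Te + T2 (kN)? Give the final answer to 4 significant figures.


T1 = Te + T2 = 62.6900 + 7.0100
T1 = 69.70 kN


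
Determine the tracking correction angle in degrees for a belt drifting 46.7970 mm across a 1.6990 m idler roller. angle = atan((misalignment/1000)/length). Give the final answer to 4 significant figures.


misalign_m = 46.7970 / 1000 = 0.046797 m
angle = atan(0.046797 / 1.6990)
angle = 1.578 deg


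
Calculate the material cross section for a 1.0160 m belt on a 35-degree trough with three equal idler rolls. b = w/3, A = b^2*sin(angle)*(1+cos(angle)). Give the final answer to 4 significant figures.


b = 1.0160/3 = 0.338667 m
A = 0.338667^2 * sin(35 deg) * (1 + cos(35 deg))
A = 0.1197 m^2


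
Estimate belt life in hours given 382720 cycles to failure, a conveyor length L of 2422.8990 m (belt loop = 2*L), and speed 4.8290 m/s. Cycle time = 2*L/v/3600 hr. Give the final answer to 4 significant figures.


cycle_time = 2 * 2422.8990 / 4.8290 / 3600 = 0.278744 hr
life = 382720 * 0.278744 = 106700 hours


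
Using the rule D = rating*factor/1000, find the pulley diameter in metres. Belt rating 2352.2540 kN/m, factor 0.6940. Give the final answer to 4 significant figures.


D = 2352.2540 * 0.6940 / 1000
D = 1.632 m


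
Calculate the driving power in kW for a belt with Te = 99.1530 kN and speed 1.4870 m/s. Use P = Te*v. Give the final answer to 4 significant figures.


P = Te * v = 99.1530 * 1.4870
P = 147.4 kW


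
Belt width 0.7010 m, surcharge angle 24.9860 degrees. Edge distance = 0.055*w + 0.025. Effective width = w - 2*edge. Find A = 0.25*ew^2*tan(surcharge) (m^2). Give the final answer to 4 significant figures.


edge = 0.055*0.7010 + 0.025 = 0.063555 m
ew = 0.7010 - 2*0.063555 = 0.57389 m
A = 0.25 * 0.57389^2 * tan(24.9860 deg)
A = 0.03837 m^2


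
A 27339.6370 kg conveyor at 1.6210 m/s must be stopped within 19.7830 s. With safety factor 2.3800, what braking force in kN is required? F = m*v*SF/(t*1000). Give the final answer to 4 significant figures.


F = 27339.6370 * 1.6210 / 19.7830 * 2.3800 / 1000
F = 5.332 kN


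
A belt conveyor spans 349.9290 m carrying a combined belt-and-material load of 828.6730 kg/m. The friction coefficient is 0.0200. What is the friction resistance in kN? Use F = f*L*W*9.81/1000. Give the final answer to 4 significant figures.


F = 0.0200 * 349.9290 * 828.6730 * 9.81 / 1000
F = 56.89 kN


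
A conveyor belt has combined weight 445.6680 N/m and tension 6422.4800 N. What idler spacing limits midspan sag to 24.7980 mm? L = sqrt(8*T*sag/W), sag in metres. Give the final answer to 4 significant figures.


sag = 24.7980/1000 = 0.024798 m
L = sqrt(8 * 6422.4800 * 0.024798 / 445.6680)
L = 1.691 m


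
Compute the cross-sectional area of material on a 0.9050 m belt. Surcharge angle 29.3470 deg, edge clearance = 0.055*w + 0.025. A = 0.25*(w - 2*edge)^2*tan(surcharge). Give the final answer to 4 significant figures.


edge = 0.055*0.9050 + 0.025 = 0.074775 m
ew = 0.9050 - 2*0.074775 = 0.75545 m
A = 0.25 * 0.75545^2 * tan(29.3470 deg)
A = 0.08022 m^2


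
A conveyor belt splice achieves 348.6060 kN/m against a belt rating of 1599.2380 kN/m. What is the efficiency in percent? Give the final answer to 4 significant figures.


Eff = 348.6060 / 1599.2380 * 100
Eff = 21.80 %


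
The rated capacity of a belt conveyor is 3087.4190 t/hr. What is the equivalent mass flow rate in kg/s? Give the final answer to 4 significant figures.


m_dot = 3087.4190 * 1000 / 3600
m_dot = 857.6 kg/s


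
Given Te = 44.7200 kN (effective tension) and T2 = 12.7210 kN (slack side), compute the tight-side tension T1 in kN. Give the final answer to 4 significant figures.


T1 = Te + T2 = 44.7200 + 12.7210
T1 = 57.44 kN


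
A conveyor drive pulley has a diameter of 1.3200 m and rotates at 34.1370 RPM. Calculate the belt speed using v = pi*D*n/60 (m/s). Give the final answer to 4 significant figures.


v = pi * 1.3200 * 34.1370 / 60
v = 2.359 m/s


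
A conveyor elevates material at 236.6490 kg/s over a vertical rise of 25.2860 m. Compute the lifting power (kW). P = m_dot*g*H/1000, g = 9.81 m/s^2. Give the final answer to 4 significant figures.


P = 236.6490 * 9.81 * 25.2860 / 1000
P = 58.70 kW


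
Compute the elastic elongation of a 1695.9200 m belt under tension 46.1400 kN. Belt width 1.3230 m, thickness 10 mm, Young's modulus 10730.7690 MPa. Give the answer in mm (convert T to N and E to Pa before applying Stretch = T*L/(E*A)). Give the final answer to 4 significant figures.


A = 1.3230 * 0.01 = 0.01323 m^2
Stretch = 46.1400*1000 * 1695.9200 / (10730.7690e6 * 0.01323) * 1000
Stretch = 551.2 mm


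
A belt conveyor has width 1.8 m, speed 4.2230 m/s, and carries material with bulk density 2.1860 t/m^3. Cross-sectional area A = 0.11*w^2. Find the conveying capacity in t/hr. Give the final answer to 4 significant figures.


A = 0.11 * 1.8^2 = 0.3564 m^2
C = 0.3564 * 4.2230 * 2.1860 * 3600
C = 11840 t/hr


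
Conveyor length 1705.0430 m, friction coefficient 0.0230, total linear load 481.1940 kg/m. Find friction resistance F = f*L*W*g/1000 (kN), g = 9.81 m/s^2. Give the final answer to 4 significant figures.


F = 0.0230 * 1705.0430 * 481.1940 * 9.81 / 1000
F = 185.1 kN


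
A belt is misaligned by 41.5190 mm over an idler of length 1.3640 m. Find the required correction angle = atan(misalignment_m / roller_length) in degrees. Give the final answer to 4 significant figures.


misalign_m = 41.5190 / 1000 = 0.041519 m
angle = atan(0.041519 / 1.3640)
angle = 1.743 deg


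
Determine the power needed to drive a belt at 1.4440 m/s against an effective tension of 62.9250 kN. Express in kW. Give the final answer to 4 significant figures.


P = Te * v = 62.9250 * 1.4440
P = 90.86 kW


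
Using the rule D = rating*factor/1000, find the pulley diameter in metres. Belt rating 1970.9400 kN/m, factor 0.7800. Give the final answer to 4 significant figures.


D = 1970.9400 * 0.7800 / 1000
D = 1.537 m


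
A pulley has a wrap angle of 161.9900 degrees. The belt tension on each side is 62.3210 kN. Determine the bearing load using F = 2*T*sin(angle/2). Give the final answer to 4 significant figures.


F = 2 * 62.3210 * sin(161.9900/2 deg)
F = 123.1 kN


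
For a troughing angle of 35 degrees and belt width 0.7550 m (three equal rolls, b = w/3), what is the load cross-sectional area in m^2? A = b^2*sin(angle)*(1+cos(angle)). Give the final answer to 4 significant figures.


b = 0.7550/3 = 0.251667 m
A = 0.251667^2 * sin(35 deg) * (1 + cos(35 deg))
A = 0.06609 m^2


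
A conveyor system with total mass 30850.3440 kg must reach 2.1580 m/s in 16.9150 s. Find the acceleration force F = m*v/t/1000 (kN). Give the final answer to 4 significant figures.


F = 30850.3440 * 2.1580 / 16.9150 / 1000
F = 3.936 kN


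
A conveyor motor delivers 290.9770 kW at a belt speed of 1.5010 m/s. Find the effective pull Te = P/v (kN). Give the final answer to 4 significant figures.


Te = P / v = 290.9770 / 1.5010
Te = 193.9 kN


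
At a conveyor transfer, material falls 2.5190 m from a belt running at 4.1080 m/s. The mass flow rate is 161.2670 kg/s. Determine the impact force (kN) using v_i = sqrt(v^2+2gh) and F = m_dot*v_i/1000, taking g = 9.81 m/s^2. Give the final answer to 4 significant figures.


v_i = sqrt(4.1080^2 + 2*9.81*2.5190) = 8.14239 m/s
F = 161.2670 * 8.14239 / 1000
F = 1.313 kN


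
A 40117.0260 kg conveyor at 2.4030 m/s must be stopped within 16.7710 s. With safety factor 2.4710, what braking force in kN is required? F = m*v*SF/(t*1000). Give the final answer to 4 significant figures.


F = 40117.0260 * 2.4030 / 16.7710 * 2.4710 / 1000
F = 14.20 kN


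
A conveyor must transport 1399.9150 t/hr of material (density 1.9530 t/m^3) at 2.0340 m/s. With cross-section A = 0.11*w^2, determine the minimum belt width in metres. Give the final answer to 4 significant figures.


A_req = 1399.9150 / (2.0340 * 1.9530 * 3600) = 0.0978917 m^2
w = sqrt(0.0978917 / 0.11)
w = 0.9434 m


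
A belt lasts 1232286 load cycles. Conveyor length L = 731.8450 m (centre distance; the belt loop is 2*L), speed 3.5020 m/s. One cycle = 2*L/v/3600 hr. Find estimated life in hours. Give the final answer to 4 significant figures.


cycle_time = 2 * 731.8450 / 3.5020 / 3600 = 0.1161 hr
life = 1232286 * 0.1161 = 143100 hours


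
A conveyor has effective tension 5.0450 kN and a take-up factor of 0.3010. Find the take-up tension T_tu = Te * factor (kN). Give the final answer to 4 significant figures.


T_tu = 5.0450 * 0.3010
T_tu = 1.519 kN


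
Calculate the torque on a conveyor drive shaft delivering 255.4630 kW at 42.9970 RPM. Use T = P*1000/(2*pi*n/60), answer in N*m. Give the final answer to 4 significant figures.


omega = 2*pi*42.9970/60 = 4.50264 rad/s
T = 255.4630*1000 / 4.50264
T = 56740 N*m


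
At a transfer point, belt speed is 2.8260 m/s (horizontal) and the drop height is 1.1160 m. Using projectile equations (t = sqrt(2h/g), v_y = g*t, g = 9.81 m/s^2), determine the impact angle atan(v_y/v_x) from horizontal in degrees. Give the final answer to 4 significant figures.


t = sqrt(2*1.1160/9.81) = 0.476994 s
v_y = 9.81 * 0.476994 = 4.67931 m/s
angle = atan(4.67931 / 2.8260) = 58.87 deg


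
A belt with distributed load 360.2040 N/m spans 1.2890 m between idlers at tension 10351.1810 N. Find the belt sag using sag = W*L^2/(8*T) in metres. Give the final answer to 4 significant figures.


sag = 360.2040 * 1.2890^2 / (8 * 10351.1810)
sag = 0.007227 m


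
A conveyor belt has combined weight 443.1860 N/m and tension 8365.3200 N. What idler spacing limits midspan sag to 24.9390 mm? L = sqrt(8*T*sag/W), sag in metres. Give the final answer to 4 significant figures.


sag = 24.9390/1000 = 0.024939 m
L = sqrt(8 * 8365.3200 * 0.024939 / 443.1860)
L = 1.941 m


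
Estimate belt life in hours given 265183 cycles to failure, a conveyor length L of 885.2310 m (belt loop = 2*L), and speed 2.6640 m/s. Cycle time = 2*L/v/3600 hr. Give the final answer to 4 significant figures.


cycle_time = 2 * 885.2310 / 2.6640 / 3600 = 0.184608 hr
life = 265183 * 0.184608 = 48950 hours


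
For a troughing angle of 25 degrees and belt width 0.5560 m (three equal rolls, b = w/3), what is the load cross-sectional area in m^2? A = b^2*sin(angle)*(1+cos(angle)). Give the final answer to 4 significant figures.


b = 0.5560/3 = 0.185333 m
A = 0.185333^2 * sin(25 deg) * (1 + cos(25 deg))
A = 0.02767 m^2


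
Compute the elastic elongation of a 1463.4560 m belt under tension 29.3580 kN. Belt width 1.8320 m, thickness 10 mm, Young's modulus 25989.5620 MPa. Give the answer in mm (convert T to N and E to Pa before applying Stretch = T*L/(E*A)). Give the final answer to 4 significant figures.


A = 1.8320 * 0.01 = 0.01832 m^2
Stretch = 29.3580*1000 * 1463.4560 / (25989.5620e6 * 0.01832) * 1000
Stretch = 90.24 mm


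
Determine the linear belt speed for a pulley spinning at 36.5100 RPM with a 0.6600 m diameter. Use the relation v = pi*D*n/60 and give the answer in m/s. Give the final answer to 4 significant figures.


v = pi * 0.6600 * 36.5100 / 60
v = 1.262 m/s


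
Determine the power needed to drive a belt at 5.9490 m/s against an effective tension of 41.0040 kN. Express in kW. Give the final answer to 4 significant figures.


P = Te * v = 41.0040 * 5.9490
P = 243.9 kW


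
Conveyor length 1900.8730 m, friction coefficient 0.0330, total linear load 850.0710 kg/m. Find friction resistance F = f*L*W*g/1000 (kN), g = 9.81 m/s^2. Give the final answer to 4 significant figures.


F = 0.0330 * 1900.8730 * 850.0710 * 9.81 / 1000
F = 523.1 kN


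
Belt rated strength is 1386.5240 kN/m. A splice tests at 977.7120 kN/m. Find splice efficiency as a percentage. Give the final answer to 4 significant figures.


Eff = 977.7120 / 1386.5240 * 100
Eff = 70.52 %


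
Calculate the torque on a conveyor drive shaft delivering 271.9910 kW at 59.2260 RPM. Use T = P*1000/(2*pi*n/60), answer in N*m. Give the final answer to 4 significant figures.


omega = 2*pi*59.2260/60 = 6.20213 rad/s
T = 271.9910*1000 / 6.20213
T = 43850 N*m


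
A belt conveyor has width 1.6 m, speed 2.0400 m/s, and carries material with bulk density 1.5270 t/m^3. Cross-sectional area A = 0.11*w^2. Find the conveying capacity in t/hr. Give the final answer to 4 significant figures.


A = 0.11 * 1.6^2 = 0.2816 m^2
C = 0.2816 * 2.0400 * 1.5270 * 3600
C = 3158 t/hr


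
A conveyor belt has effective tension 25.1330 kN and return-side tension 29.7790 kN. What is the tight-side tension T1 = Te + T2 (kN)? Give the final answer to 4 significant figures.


T1 = Te + T2 = 25.1330 + 29.7790
T1 = 54.91 kN


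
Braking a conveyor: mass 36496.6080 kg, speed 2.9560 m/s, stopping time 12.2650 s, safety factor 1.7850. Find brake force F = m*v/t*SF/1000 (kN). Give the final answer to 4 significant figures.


F = 36496.6080 * 2.9560 / 12.2650 * 1.7850 / 1000
F = 15.70 kN


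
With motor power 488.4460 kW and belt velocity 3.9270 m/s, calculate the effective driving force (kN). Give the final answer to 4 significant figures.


Te = P / v = 488.4460 / 3.9270
Te = 124.4 kN


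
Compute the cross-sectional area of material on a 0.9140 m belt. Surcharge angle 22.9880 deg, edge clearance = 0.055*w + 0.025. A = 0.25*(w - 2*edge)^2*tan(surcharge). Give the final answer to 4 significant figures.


edge = 0.055*0.9140 + 0.025 = 0.07527 m
ew = 0.9140 - 2*0.07527 = 0.76346 m
A = 0.25 * 0.76346^2 * tan(22.9880 deg)
A = 0.06182 m^2


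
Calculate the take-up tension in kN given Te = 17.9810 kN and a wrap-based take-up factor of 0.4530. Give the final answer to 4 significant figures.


T_tu = 17.9810 * 0.4530
T_tu = 8.145 kN


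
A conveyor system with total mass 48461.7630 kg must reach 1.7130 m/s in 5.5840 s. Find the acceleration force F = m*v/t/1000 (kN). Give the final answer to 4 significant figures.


F = 48461.7630 * 1.7130 / 5.5840 / 1000
F = 14.87 kN


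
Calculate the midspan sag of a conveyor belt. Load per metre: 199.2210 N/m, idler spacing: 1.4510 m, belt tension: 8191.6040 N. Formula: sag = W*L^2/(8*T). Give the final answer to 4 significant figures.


sag = 199.2210 * 1.4510^2 / (8 * 8191.6040)
sag = 0.006400 m


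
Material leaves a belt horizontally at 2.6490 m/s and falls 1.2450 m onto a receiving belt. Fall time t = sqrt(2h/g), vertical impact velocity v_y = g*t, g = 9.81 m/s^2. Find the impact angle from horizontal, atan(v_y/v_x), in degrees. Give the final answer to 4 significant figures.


t = sqrt(2*1.2450/9.81) = 0.503808 s
v_y = 9.81 * 0.503808 = 4.94236 m/s
angle = atan(4.94236 / 2.6490) = 61.81 deg


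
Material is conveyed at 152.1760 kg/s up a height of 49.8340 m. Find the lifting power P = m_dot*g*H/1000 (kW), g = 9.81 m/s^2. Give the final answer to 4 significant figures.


P = 152.1760 * 9.81 * 49.8340 / 1000
P = 74.39 kW
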